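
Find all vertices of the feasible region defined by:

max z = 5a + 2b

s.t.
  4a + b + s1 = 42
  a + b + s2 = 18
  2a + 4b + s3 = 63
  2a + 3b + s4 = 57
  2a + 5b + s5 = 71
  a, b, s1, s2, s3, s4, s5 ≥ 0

(0, 0), (10.5, 0), (8, 10), (6.333, 11.67), (0, 14.2)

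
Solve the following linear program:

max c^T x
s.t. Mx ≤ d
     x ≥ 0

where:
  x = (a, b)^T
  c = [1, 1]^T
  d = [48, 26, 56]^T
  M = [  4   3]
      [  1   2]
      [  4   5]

Evaluate the objective at each vertex of the feasible region:
  z(0, 0) = 0
  z(12, 0) = 12
  z(9, 4) = 13  ←
  z(0, 11.2) = 11.2
The maximum is at a = 9, b = 4.

a = 9, b = 4, z = 13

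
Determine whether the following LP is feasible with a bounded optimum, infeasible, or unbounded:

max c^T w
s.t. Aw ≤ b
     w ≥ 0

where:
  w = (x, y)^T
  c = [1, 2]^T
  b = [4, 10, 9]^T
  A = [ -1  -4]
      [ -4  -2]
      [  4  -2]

Unbounded (objective can increase without bound)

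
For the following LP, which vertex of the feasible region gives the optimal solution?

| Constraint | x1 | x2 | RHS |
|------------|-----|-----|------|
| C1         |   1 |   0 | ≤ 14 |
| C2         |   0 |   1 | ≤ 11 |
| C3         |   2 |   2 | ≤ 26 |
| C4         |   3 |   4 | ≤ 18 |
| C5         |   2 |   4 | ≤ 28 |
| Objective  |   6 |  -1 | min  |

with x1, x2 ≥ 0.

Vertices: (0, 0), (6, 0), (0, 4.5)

Evaluate the objective at each vertex of the feasible region:
  z(0, 0) = 0
  z(6, 0) = 36
  z(0, 4.5) = -4.5  ←
The minimum is at x1 = 0, x2 = 4.5.

(0, 4.5)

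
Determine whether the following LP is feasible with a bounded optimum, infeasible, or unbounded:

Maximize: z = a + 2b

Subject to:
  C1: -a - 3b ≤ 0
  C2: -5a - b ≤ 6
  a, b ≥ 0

Unbounded (objective can increase without bound)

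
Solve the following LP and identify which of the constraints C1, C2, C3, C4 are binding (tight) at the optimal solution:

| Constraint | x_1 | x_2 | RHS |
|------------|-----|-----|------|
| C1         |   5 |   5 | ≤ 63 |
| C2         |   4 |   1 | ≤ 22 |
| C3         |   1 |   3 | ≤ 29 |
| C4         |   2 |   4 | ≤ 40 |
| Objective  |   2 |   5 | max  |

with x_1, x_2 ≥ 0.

At x_1 = 2, x_2 = 9, compute slack b - a·x for each constraint:
  C1: 63 − 55 = 8  (slack)
  C2: 22 − 17 = 5  (slack)
  C3: 29 − 29 = 0  (binding)
  C4: 40 − 40 = 0  (binding)

Optimal: x_1 = 2, x_2 = 9
Binding: C3, C4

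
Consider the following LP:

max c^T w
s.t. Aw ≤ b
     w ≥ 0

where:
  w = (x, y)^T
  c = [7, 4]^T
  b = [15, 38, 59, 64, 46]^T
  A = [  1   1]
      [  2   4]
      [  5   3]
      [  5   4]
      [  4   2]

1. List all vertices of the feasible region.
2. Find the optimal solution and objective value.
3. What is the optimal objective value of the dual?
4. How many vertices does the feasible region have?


1. (0, 0), (11.5, 0), (10, 3), (8.8, 5), (8.667, 5.167), (0, 9.5)
2. x = 10, y = 3, z = 82
3. 82
4. 6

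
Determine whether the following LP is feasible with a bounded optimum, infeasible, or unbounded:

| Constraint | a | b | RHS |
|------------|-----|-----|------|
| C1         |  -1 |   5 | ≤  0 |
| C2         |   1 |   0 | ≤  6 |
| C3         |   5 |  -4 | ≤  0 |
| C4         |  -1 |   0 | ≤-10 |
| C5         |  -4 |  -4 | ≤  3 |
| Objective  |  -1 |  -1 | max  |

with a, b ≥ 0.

Infeasible (no feasible solution exists)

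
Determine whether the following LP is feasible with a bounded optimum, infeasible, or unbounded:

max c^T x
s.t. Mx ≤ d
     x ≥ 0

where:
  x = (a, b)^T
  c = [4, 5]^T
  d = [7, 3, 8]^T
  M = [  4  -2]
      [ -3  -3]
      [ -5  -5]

Unbounded (objective can increase without bound)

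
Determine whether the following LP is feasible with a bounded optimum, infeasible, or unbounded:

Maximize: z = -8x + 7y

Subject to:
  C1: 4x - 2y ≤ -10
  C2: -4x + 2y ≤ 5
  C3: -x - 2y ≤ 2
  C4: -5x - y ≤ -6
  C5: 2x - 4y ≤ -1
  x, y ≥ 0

Infeasible (no feasible solution exists)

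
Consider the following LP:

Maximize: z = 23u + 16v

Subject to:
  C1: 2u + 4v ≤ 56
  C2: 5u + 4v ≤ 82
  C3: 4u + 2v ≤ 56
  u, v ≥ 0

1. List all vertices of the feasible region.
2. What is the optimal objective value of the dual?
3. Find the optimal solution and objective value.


1. (0, 0), (14, 0), (10, 8), (8.667, 9.667), (0, 14)
2. 358
3. u = 10, v = 8, z = 358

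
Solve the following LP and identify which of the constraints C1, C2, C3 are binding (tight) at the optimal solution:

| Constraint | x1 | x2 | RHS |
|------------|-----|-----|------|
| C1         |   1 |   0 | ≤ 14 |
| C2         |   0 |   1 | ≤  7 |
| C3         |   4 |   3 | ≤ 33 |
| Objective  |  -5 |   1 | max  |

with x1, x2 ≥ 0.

At x1 = 0, x2 = 7, compute slack b - a·x for each constraint:
  C1: 14 − 0 = 14  (slack)
  C2: 7 − 7 = 0  (binding)
  C3: 33 − 21 = 12  (slack)

Optimal: x1 = 0, x2 = 7
Binding: C2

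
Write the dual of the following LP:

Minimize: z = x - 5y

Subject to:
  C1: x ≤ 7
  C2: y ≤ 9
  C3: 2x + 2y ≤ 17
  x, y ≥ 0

Primal min cᵀx s.t. Ax ≤ b, x ≥ 0  →  Dual max −bᵀy s.t. Aᵀy ≥ −c, y ≥ 0.

Maximize: z = -7y1 - 9y2 - 17y3

Subject to:
  y1 + 2y3 ≥ -1
  y2 + 2y3 ≥ 5
  y1, y2, y3 ≥ 0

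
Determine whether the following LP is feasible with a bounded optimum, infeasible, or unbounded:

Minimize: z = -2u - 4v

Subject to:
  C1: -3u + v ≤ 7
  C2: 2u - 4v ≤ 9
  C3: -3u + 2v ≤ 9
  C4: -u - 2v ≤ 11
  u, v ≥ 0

Unbounded (objective can decrease without bound)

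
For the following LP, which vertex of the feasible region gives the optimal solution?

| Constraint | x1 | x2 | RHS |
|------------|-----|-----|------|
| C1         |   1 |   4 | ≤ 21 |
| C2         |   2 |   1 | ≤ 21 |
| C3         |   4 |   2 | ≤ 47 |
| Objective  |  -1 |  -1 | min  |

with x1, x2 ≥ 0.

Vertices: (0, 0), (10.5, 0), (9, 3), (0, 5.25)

Evaluate the objective at each vertex of the feasible region:
  z(0, 0) = 0
  z(10.5, 0) = -10.5
  z(9, 3) = -12  ←
  z(0, 5.25) = -5.25
The minimum is at x1 = 9, x2 = 3.

(9, 3)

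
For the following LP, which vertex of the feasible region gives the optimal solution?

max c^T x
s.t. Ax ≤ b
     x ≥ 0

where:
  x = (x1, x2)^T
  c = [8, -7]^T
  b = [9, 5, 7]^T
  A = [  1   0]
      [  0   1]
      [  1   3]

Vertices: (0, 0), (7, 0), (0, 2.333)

Evaluate the objective at each vertex of the feasible region:
  z(0, 0) = 0
  z(7, 0) = 56  ←
  z(0, 2.333) = -16.33
The maximum is at x1 = 7, x2 = 0.

(7, 0)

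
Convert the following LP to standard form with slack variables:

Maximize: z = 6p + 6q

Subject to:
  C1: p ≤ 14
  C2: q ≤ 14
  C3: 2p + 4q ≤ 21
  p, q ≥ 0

max z = 6p + 6q

s.t.
  p + s1 = 14
  q + s2 = 14
  2p + 4q + s3 = 21
  p, q, s1, s2, s3 ≥ 0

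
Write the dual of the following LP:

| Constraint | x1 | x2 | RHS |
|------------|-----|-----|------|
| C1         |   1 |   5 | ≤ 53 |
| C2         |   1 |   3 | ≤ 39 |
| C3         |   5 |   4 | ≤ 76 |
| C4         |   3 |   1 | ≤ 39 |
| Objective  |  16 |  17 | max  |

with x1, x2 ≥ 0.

Primal max cᵀx s.t. Ax ≤ b, x ≥ 0  →  Dual min bᵀy s.t. Aᵀy ≥ c, y ≥ 0.

Minimize: z = 53y1 + 39y2 + 76y3 + 39y4

Subject to:
  y1 + y2 + 5y3 + 3y4 ≥ 16
  5y1 + 3y2 + 4y3 + y4 ≥ 17
  y1, y2, y3, y4 ≥ 0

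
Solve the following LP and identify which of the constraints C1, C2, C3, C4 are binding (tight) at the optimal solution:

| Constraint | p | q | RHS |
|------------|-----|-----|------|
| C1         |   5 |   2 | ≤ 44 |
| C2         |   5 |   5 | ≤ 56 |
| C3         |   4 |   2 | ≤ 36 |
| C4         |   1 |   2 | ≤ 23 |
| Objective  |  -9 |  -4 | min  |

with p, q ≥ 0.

At p = 8, q = 2, compute slack b - a·x for each constraint:
  C1: 44 − 44 = 0  (binding)
  C2: 56 − 50 = 6  (slack)
  C3: 36 − 36 = 0  (binding)
  C4: 23 − 12 = 11  (slack)

Optimal: p = 8, q = 2
Binding: C1, C3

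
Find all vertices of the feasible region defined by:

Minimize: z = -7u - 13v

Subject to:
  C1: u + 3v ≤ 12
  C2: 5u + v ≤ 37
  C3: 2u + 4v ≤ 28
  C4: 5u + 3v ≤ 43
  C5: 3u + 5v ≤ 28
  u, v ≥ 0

(0, 0), (7.4, 0), (7.136, 1.318), (6, 2), (0, 4)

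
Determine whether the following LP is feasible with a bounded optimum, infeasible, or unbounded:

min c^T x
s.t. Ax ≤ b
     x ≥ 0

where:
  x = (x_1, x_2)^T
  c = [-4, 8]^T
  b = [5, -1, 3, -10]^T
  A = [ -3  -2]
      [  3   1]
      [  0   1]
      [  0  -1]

Infeasible (no feasible solution exists)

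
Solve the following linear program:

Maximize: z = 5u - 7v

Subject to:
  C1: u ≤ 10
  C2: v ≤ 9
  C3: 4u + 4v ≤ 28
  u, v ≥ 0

Evaluate the objective at each vertex of the feasible region:
  z(0, 0) = 0
  z(7, 0) = 35  ←
  z(0, 7) = -49
The maximum is at u = 7, v = 0.

u = 7, v = 0, z = 35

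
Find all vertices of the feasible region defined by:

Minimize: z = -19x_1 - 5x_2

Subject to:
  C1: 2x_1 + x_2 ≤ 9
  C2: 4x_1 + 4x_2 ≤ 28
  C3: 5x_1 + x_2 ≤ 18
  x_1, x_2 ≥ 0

(0, 0), (3.6, 0), (3, 3), (2, 5), (0, 7)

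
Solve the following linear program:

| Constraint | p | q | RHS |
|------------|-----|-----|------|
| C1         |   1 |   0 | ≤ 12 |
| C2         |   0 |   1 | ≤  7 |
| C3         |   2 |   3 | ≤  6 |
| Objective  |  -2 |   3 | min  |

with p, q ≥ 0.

Evaluate the objective at each vertex of the feasible region:
  z(0, 0) = 0
  z(3, 0) = -6  ←
  z(0, 2) = 6
The minimum is at p = 3, q = 0.

p = 3, q = 0, z = -6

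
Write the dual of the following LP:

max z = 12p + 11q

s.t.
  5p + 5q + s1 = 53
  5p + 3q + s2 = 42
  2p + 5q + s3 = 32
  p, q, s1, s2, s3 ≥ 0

Primal max cᵀx s.t. Ax ≤ b, x ≥ 0  →  Dual min bᵀy s.t. Aᵀy ≥ c, y ≥ 0.

Minimize: z = 53y1 + 42y2 + 32y3

Subject to:
  5y1 + 5y2 + 2y3 ≥ 12
  5y1 + 3y2 + 5y3 ≥ 11
  y1, y2, y3 ≥ 0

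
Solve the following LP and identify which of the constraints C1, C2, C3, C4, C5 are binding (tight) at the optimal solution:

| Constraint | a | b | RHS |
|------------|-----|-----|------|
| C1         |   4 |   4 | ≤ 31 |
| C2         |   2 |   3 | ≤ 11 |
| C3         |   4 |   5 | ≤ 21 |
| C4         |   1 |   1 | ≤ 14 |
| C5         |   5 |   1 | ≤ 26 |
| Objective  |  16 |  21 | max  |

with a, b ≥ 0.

At a = 4, b = 1, compute slack b - a·x for each constraint:
  C1: 31 − 20 = 11  (slack)
  C2: 11 − 11 = 0  (binding)
  C3: 21 − 21 = 0  (binding)
  C4: 14 − 5 = 9  (slack)
  C5: 26 − 21 = 5  (slack)

Optimal: a = 4, b = 1
Binding: C2, C3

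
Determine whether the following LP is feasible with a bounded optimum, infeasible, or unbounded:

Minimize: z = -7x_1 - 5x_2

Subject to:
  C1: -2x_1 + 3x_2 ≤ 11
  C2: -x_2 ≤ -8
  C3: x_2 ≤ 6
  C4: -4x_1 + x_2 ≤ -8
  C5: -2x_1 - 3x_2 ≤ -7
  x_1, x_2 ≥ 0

Infeasible (no feasible solution exists)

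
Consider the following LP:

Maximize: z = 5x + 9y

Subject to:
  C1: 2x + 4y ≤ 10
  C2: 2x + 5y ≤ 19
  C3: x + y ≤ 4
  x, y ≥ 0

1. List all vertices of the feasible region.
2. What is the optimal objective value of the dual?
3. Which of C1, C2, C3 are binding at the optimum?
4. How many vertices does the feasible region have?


1. (0, 0), (4, 0), (3, 1), (0, 2.5)
2. 24
3. C1, C3
4. 4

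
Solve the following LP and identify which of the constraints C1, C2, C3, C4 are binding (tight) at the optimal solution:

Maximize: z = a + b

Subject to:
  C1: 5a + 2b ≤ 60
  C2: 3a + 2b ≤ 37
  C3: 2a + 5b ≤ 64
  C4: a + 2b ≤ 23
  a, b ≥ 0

At a = 7, b = 8, compute slack b - a·x for each constraint:
  C1: 60 − 51 = 9  (slack)
  C2: 37 − 37 = 0  (binding)
  C3: 64 − 54 = 10  (slack)
  C4: 23 − 23 = 0  (binding)

Optimal: a = 7, b = 8
Binding: C2, C4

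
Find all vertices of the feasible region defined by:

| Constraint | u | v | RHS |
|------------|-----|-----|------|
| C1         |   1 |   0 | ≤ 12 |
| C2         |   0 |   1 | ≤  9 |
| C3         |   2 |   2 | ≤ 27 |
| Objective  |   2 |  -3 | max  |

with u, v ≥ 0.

(0, 0), (12, 0), (12, 1.5), (4.5, 9), (0, 9)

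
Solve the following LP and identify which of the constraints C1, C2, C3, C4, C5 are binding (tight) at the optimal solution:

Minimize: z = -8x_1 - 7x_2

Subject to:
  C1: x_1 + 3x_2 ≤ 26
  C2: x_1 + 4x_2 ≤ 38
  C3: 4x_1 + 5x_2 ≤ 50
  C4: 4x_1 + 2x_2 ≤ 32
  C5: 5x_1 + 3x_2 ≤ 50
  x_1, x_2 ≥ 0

At x_1 = 5, x_2 = 6, compute slack b - a·x for each constraint:
  C1: 26 − 23 = 3  (slack)
  C2: 38 − 29 = 9  (slack)
  C3: 50 − 50 = 0  (binding)
  C4: 32 − 32 = 0  (binding)
  C5: 50 − 43 = 7  (slack)

Optimal: x_1 = 5, x_2 = 6
Binding: C3, C4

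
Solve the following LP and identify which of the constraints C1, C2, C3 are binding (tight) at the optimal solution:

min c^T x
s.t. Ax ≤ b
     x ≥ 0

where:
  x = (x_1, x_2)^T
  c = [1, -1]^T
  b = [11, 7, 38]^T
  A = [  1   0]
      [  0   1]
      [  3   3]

At x_1 = 0, x_2 = 7, compute slack b - a·x for each constraint:
  C1: 11 − 0 = 11  (slack)
  C2: 7 − 7 = 0  (binding)
  C3: 38 − 21 = 17  (slack)

Optimal: x_1 = 0, x_2 = 7
Binding: C2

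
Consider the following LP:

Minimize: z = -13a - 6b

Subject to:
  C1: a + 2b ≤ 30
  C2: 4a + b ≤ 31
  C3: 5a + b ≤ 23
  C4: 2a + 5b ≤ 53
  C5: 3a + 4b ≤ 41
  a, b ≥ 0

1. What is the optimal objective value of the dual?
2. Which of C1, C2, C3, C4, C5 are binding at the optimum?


1. -87
2. C3, C5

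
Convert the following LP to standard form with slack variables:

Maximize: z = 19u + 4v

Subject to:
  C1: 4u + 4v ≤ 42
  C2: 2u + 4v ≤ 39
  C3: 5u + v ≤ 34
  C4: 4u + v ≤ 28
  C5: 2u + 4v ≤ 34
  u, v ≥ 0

max z = 19u + 4v

s.t.
  4u + 4v + s1 = 42
  2u + 4v + s2 = 39
  5u + v + s3 = 34
  4u + v + s4 = 28
  2u + 4v + s5 = 34
  u, v, s1, s2, s3, s4, s5 ≥ 0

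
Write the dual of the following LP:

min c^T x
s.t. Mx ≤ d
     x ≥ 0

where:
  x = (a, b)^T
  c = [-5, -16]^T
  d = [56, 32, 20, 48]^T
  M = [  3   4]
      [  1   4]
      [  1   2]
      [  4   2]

Primal min cᵀx s.t. Ax ≤ b, x ≥ 0  →  Dual max −bᵀy s.t. Aᵀy ≥ −c, y ≥ 0.

Maximize: z = -56y1 - 32y2 - 20y3 - 48y4

Subject to:
  3y1 + y2 + y3 + 4y4 ≥ 5
  4y1 + 4y2 + 2y3 + 2y4 ≥ 16
  y1, y2, y3, y4 ≥ 0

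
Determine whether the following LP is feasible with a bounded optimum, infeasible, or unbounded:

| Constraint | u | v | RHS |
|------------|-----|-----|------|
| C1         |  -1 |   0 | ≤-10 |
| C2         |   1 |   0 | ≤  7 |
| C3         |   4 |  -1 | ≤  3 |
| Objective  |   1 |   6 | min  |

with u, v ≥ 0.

Infeasible (no feasible solution exists)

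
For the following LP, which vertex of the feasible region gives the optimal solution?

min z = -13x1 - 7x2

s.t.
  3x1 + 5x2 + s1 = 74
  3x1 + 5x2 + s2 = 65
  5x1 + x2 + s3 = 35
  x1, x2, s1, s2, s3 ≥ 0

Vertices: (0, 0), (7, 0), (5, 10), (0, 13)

Evaluate the objective at each vertex of the feasible region:
  z(0, 0) = 0
  z(7, 0) = -91
  z(5, 10) = -135  ←
  z(0, 13) = -91
The minimum is at x1 = 5, x2 = 10.

(5, 10)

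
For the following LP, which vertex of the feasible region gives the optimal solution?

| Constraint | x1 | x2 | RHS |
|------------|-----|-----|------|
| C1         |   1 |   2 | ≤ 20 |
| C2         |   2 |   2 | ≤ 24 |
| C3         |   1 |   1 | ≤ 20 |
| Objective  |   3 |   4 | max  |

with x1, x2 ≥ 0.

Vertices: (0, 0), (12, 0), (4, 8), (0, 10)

Evaluate the objective at each vertex of the feasible region:
  z(0, 0) = 0
  z(12, 0) = 36
  z(4, 8) = 44  ←
  z(0, 10) = 40
The maximum is at x1 = 4, x2 = 8.

(4, 8)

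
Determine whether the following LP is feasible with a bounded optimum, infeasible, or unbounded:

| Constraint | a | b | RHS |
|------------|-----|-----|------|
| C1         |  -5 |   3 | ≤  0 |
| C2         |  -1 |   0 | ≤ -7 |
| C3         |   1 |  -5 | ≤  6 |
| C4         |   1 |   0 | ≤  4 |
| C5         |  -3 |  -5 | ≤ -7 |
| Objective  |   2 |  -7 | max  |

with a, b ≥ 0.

Infeasible (no feasible solution exists)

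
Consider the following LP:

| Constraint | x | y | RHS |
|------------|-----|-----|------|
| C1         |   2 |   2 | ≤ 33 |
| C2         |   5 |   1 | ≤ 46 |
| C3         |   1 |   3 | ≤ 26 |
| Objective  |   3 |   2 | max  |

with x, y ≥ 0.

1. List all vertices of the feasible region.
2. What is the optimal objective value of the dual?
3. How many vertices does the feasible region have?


1. (0, 0), (9.2, 0), (8, 6), (0, 8.667)
2. 36
3. 4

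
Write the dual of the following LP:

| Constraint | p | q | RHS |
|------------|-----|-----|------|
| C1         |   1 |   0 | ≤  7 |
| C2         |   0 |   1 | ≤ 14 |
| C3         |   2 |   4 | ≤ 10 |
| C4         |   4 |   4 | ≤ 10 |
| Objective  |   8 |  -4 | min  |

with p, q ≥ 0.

Primal min cᵀx s.t. Ax ≤ b, x ≥ 0  →  Dual max −bᵀy s.t. Aᵀy ≥ −c, y ≥ 0.

Maximize: z = -7y1 - 14y2 - 10y3 - 10y4

Subject to:
  y1 + 2y3 + 4y4 ≥ -8
  y2 + 4y3 + 4y4 ≥ 4
  y1, y2, y3, y4 ≥ 0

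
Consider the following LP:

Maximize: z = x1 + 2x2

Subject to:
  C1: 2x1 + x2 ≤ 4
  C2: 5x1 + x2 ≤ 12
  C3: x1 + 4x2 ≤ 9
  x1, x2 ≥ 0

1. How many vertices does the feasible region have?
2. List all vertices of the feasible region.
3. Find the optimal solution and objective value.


1. 4
2. (0, 0), (2, 0), (1, 2), (0, 2.25)
3. x1 = 1, x2 = 2, z = 5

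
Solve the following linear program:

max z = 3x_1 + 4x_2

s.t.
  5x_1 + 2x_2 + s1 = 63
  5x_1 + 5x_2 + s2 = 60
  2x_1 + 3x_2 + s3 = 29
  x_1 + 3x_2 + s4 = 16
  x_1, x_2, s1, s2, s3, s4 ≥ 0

Evaluate the objective at each vertex of the feasible region:
  z(0, 0) = 0
  z(12, 0) = 36
  z(10, 2) = 38  ←
  z(0, 5.333) = 21.33
The maximum is at x_1 = 10, x_2 = 2.

x_1 = 10, x_2 = 2, z = 38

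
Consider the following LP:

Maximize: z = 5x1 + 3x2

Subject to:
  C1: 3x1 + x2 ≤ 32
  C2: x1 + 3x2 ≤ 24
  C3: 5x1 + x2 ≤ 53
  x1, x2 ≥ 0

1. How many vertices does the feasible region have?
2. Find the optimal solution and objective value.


1. 5
2. x1 = 9, x2 = 5, z = 60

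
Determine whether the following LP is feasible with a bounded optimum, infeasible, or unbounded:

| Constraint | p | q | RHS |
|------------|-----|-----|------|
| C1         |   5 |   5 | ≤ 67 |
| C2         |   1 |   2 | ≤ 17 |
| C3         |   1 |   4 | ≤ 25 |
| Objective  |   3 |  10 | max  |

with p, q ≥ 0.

Feasible with a bounded optimal solution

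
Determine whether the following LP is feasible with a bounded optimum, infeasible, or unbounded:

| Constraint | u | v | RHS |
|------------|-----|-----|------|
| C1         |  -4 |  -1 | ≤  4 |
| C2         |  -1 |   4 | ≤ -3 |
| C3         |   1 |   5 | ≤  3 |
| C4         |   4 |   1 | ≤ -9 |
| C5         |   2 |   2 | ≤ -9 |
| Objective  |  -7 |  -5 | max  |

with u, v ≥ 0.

Infeasible (no feasible solution exists)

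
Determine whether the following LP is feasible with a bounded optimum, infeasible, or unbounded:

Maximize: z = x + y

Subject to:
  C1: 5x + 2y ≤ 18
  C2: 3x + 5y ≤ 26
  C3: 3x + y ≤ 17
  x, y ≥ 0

Feasible with a bounded optimal solution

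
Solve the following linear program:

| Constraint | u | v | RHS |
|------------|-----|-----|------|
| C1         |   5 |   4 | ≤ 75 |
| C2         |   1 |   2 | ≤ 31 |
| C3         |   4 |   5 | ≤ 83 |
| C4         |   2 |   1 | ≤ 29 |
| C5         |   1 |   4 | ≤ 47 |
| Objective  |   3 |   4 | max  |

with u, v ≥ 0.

Evaluate the objective at each vertex of the feasible region:
  z(0, 0) = 0
  z(14.5, 0) = 43.5
  z(13.67, 1.667) = 47.67
  z(7, 10) = 61  ←
  z(0, 11.75) = 47
The maximum is at u = 7, v = 10.

u = 7, v = 10, z = 61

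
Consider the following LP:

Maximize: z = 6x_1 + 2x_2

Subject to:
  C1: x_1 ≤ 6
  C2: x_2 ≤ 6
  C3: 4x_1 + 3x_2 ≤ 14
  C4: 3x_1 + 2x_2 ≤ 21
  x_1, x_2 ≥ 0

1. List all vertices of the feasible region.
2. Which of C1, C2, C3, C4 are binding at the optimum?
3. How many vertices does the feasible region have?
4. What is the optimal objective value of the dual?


1. (0, 0), (3.5, 0), (0, 4.667)
2. C3
3. 3
4. 21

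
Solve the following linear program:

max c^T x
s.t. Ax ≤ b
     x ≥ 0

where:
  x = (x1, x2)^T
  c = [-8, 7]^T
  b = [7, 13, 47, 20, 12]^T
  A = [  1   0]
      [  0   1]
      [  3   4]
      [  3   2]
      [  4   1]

Evaluate the objective at each vertex of the feasible region:
  z(0, 0) = 0
  z(3, 0) = -24
  z(0.8, 8.8) = 55.2
  z(0, 10) = 70  ←
The maximum is at x1 = 0, x2 = 10.

x1 = 0, x2 = 10, z = 70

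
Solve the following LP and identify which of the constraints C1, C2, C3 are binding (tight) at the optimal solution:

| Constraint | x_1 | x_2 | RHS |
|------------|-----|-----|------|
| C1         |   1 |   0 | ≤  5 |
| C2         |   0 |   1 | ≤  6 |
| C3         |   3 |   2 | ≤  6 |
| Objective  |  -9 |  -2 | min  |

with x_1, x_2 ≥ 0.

At x_1 = 2, x_2 = 0, compute slack b - a·x for each constraint:
  C1: 5 − 2 = 3  (slack)
  C2: 6 − 0 = 6  (slack)
  C3: 6 − 6 = 0  (binding)

Optimal: x_1 = 2, x_2 = 0
Binding: C3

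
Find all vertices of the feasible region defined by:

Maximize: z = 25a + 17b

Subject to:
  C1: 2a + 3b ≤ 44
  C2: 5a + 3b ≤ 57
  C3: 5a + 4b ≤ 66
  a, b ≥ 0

(0, 0), (11.4, 0), (6, 9), (3.143, 12.57), (0, 14.67)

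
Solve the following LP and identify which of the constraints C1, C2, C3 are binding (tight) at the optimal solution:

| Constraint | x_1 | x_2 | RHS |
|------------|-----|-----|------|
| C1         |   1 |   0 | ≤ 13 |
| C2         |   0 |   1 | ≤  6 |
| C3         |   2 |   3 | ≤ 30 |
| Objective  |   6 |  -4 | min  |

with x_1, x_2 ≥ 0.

At x_1 = 0, x_2 = 6, compute slack b - a·x for each constraint:
  C1: 13 − 0 = 13  (slack)
  C2: 6 − 6 = 0  (binding)
  C3: 30 − 18 = 12  (slack)

Optimal: x_1 = 0, x_2 = 6
Binding: C2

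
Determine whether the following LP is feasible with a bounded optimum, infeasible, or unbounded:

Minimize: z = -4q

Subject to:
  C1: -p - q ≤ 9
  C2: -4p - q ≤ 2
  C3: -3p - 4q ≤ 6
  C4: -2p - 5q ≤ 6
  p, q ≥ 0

Unbounded (objective can decrease without bound)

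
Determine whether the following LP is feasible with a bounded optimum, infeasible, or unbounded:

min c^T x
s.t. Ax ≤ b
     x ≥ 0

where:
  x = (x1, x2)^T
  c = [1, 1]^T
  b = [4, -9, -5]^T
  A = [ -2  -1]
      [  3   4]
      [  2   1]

Infeasible (no feasible solution exists)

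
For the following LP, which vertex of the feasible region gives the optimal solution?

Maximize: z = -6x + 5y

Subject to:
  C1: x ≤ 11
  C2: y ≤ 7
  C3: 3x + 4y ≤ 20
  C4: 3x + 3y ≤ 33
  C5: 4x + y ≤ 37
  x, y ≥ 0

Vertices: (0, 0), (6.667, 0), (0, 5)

Evaluate the objective at each vertex of the feasible region:
  z(0, 0) = 0
  z(6.667, 0) = -40
  z(0, 5) = 25  ←
The maximum is at x = 0, y = 5.

(0, 5)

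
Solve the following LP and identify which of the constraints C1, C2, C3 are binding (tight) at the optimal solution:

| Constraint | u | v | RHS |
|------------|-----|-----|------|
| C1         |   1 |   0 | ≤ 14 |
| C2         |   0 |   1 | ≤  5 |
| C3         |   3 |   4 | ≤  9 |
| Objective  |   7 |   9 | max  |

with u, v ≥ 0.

At u = 3, v = 0, compute slack b - a·x for each constraint:
  C1: 14 − 3 = 11  (slack)
  C2: 5 − 0 = 5  (slack)
  C3: 9 − 9 = 0  (binding)

Optimal: u = 3, v = 0
Binding: C3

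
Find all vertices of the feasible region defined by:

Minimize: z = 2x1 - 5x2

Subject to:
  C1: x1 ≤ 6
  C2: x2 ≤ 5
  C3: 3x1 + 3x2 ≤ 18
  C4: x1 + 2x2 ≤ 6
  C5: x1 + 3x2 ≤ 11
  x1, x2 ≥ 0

(0, 0), (6, 0), (0, 3)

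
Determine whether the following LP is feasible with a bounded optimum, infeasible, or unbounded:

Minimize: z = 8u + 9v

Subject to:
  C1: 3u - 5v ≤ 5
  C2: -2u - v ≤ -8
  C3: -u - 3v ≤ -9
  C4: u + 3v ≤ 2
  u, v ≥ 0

Infeasible (no feasible solution exists)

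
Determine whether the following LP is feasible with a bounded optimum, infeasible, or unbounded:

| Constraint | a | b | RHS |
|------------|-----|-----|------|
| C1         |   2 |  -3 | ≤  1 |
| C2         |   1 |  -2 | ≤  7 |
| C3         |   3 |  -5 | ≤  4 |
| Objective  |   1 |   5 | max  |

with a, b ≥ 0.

Unbounded (objective can increase without bound)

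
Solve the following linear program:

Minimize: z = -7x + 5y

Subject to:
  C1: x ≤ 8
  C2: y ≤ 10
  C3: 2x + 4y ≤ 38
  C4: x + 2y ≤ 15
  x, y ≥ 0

Evaluate the objective at each vertex of the feasible region:
  z(0, 0) = 0
  z(8, 0) = -56  ←
  z(8, 3.5) = -38.5
  z(0, 7.5) = 37.5
The minimum is at x = 8, y = 0.

x = 8, y = 0, z = -56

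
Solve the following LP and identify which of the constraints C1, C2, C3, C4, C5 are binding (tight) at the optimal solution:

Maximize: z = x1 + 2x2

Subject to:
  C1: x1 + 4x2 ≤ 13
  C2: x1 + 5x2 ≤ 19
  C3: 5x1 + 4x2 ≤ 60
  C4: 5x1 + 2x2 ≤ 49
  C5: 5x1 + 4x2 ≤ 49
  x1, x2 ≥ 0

At x1 = 9, x2 = 1, compute slack b - a·x for each constraint:
  C1: 13 − 13 = 0  (binding)
  C2: 19 − 14 = 5  (slack)
  C3: 60 − 49 = 11  (slack)
  C4: 49 − 47 = 2  (slack)
  C5: 49 − 49 = 0  (binding)

Optimal: x1 = 9, x2 = 1
Binding: C1, C5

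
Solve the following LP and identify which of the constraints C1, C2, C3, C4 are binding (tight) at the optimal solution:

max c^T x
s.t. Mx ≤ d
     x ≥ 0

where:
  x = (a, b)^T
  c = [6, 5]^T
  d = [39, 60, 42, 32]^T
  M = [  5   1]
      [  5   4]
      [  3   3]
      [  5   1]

At a = 4, b = 10, compute slack b - a·x for each constraint:
  C1: 39 − 30 = 9  (slack)
  C2: 60 − 60 = 0  (binding)
  C3: 42 − 42 = 0  (binding)
  C4: 32 − 30 = 2  (slack)

Optimal: a = 4, b = 10
Binding: C2, C3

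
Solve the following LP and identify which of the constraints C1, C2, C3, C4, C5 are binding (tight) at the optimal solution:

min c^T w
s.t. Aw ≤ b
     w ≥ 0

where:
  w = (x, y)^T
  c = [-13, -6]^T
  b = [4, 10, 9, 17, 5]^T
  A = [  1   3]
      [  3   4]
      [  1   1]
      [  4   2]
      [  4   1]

At x = 1, y = 1, compute slack b - a·x for each constraint:
  C1: 4 − 4 = 0  (binding)
  C2: 10 − 7 = 3  (slack)
  C3: 9 − 2 = 7  (slack)
  C4: 17 − 6 = 11  (slack)
  C5: 5 − 5 = 0  (binding)

Optimal: x = 1, y = 1
Binding: C1, C5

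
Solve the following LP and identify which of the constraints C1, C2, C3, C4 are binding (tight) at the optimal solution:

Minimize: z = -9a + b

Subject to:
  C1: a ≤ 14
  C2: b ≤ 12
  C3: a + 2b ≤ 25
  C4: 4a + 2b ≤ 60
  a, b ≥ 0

At a = 14, b = 0, compute slack b - a·x for each constraint:
  C1: 14 − 14 = 0  (binding)
  C2: 12 − 0 = 12  (slack)
  C3: 25 − 14 = 11  (slack)
  C4: 60 − 56 = 4  (slack)

Optimal: a = 14, b = 0
Binding: C1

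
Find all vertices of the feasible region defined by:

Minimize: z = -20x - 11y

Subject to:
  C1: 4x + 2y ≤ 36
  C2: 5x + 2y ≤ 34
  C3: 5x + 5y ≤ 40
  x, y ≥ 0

(0, 0), (6.8, 0), (6, 2), (0, 8)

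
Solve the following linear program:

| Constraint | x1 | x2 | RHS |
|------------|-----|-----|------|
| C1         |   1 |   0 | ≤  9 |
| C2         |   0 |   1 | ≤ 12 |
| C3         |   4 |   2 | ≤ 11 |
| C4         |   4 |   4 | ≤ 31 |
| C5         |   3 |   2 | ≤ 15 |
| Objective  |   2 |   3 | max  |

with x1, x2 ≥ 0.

Evaluate the objective at each vertex of the feasible region:
  z(0, 0) = 0
  z(2.75, 0) = 5.5
  z(0, 5.5) = 16.5  ←
The maximum is at x1 = 0, x2 = 5.5.

x1 = 0, x2 = 5.5, z = 16.5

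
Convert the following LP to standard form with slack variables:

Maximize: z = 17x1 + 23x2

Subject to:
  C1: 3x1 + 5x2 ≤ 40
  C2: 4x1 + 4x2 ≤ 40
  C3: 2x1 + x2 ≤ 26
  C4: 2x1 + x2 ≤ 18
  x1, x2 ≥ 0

max z = 17x1 + 23x2

s.t.
  3x1 + 5x2 + s1 = 40
  4x1 + 4x2 + s2 = 40
  2x1 + x2 + s3 = 26
  2x1 + x2 + s4 = 18
  x1, x2, s1, s2, s3, s4 ≥ 0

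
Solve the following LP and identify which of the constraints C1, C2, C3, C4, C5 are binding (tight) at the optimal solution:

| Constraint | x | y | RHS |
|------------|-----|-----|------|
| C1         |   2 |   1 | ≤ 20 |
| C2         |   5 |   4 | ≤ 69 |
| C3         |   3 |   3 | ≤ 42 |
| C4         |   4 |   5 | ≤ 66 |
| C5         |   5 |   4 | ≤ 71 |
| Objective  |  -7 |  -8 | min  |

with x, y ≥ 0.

At x = 4, y = 10, compute slack b - a·x for each constraint:
  C1: 20 − 18 = 2  (slack)
  C2: 69 − 60 = 9  (slack)
  C3: 42 − 42 = 0  (binding)
  C4: 66 − 66 = 0  (binding)
  C5: 71 − 60 = 11  (slack)

Optimal: x = 4, y = 10
Binding: C3, C4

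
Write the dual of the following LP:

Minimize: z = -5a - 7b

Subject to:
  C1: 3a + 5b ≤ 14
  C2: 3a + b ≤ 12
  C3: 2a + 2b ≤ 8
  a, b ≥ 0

Primal min cᵀx s.t. Ax ≤ b, x ≥ 0  →  Dual max −bᵀy s.t. Aᵀy ≥ −c, y ≥ 0.

Maximize: z = -14y1 - 12y2 - 8y3

Subject to:
  3y1 + 3y2 + 2y3 ≥ 5
  5y1 + y2 + 2y3 ≥ 7
  y1, y2, y3 ≥ 0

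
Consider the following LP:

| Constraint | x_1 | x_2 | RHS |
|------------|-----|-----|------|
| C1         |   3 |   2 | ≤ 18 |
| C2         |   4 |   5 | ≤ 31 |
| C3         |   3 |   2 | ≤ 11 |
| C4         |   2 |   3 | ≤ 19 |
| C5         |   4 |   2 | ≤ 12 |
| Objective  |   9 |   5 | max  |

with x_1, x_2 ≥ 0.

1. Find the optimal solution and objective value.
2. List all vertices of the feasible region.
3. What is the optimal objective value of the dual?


1. x_1 = 1, x_2 = 4, z = 29
2. (0, 0), (3, 0), (1, 4), (0, 5.5)
3. 29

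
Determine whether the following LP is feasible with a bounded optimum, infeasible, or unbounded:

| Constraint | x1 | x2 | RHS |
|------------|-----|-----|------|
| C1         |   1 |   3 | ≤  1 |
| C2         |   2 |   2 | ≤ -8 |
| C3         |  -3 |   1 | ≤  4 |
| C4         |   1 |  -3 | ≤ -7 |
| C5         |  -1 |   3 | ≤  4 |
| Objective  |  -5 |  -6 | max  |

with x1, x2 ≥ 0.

Infeasible (no feasible solution exists)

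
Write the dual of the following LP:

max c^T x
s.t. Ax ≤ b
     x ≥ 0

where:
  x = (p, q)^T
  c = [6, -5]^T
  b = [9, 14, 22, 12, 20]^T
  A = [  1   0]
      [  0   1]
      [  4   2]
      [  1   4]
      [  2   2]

Primal max cᵀx s.t. Ax ≤ b, x ≥ 0  →  Dual min bᵀy s.t. Aᵀy ≥ c, y ≥ 0.

Minimize: z = 9y1 + 14y2 + 22y3 + 12y4 + 20y5

Subject to:
  y1 + 4y3 + y4 + 2y5 ≥ 6
  y2 + 2y3 + 4y4 + 2y5 ≥ -5
  y1, y2, y3, y4, y5 ≥ 0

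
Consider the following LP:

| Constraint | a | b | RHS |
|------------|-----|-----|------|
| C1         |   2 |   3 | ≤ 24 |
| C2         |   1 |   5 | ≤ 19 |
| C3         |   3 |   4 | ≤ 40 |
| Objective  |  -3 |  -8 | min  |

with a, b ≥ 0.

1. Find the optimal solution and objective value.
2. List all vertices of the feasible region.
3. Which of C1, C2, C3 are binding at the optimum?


1. a = 9, b = 2, z = -43
2. (0, 0), (12, 0), (9, 2), (0, 3.8)
3. C1, C2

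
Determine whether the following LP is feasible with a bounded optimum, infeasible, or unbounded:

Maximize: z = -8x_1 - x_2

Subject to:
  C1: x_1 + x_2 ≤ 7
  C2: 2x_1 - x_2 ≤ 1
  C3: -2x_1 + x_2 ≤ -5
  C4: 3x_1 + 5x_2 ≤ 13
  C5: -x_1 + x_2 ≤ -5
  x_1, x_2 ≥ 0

Infeasible (no feasible solution exists)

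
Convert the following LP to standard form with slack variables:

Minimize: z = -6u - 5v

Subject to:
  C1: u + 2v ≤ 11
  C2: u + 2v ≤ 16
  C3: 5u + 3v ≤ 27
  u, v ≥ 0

min z = -6u - 5v

s.t.
  u + 2v + s1 = 11
  u + 2v + s2 = 16
  5u + 3v + s3 = 27
  u, v, s1, s2, s3 ≥ 0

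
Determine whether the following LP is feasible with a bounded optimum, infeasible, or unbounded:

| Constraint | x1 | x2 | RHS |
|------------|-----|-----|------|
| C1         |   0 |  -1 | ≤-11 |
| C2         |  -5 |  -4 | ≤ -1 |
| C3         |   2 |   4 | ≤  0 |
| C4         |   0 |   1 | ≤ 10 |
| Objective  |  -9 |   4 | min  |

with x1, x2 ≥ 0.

Infeasible (no feasible solution exists)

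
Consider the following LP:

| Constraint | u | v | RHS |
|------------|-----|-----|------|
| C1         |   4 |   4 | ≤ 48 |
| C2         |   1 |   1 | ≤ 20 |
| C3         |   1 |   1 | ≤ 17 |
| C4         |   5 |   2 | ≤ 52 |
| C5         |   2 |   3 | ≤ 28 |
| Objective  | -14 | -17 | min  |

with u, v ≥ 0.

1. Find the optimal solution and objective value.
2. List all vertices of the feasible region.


1. u = 8, v = 4, z = -180
2. (0, 0), (10.4, 0), (9.333, 2.667), (8, 4), (0, 9.333)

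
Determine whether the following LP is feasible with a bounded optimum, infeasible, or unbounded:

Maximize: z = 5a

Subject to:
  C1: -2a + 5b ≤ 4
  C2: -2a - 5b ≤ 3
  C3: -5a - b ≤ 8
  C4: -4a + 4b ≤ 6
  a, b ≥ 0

Unbounded (objective can increase without bound)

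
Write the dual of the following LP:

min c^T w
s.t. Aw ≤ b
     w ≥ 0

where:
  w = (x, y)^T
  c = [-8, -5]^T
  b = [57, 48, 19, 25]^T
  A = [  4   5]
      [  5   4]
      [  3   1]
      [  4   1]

Primal min cᵀx s.t. Ax ≤ b, x ≥ 0  →  Dual max −bᵀy s.t. Aᵀy ≥ −c, y ≥ 0.

Maximize: z = -57y1 - 48y2 - 19y3 - 25y4

Subject to:
  4y1 + 5y2 + 3y3 + 4y4 ≥ 8
  5y1 + 4y2 + y3 + y4 ≥ 5
  y1, y2, y3, y4 ≥ 0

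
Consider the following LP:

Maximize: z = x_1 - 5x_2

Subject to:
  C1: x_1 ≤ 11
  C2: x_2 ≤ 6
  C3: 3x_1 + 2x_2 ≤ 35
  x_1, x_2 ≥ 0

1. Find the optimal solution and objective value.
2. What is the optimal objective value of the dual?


1. x_1 = 11, x_2 = 0, z = 11
2. 11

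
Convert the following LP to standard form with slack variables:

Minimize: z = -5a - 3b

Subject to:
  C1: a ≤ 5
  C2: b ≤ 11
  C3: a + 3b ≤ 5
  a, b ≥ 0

min z = -5a - 3b

s.t.
  a + s1 = 5
  b + s2 = 11
  a + 3b + s3 = 5
  a, b, s1, s2, s3 ≥ 0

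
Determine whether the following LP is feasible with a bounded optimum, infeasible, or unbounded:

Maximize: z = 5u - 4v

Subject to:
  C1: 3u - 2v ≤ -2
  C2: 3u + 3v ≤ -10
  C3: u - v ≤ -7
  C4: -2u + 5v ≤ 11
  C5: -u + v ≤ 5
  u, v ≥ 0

Infeasible (no feasible solution exists)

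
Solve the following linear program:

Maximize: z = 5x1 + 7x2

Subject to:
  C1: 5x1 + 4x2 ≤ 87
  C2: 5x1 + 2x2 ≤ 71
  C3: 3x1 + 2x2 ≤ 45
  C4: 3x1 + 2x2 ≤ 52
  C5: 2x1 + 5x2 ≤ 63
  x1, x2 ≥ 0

Evaluate the objective at each vertex of the feasible region:
  z(0, 0) = 0
  z(14.2, 0) = 71
  z(13, 3) = 86
  z(9, 9) = 108  ←
  z(0, 12.6) = 88.2
The maximum is at x1 = 9, x2 = 9.

x1 = 9, x2 = 9, z = 108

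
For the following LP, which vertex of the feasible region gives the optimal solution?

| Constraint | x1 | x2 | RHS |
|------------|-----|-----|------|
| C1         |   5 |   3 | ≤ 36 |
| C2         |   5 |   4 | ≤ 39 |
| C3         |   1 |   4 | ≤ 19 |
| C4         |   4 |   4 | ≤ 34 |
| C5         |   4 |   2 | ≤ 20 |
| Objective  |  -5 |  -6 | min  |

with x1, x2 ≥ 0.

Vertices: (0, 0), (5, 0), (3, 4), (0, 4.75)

Evaluate the objective at each vertex of the feasible region:
  z(0, 0) = 0
  z(5, 0) = -25
  z(3, 4) = -39  ←
  z(0, 4.75) = -28.5
The minimum is at x1 = 3, x2 = 4.

(3, 4)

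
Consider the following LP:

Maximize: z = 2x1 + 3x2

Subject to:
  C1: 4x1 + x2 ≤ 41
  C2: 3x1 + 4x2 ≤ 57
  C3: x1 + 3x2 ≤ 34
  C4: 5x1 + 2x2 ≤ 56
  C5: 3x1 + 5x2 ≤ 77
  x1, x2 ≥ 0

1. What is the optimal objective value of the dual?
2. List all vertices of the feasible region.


1. 41
2. (0, 0), (10.25, 0), (8.667, 6.333), (7.857, 8.357), (7, 9), (0, 11.33)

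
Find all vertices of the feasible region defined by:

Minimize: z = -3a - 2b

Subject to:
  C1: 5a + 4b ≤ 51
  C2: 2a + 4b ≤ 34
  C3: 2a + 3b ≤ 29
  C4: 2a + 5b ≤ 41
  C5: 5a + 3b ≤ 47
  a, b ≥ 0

(0, 0), (9.4, 0), (7, 4), (5.667, 5.667), (3, 7), (0, 8.2)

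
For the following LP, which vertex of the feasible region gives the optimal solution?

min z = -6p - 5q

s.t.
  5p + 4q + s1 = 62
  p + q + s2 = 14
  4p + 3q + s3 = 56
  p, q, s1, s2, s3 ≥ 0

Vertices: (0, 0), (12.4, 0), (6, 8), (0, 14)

Evaluate the objective at each vertex of the feasible region:
  z(0, 0) = 0
  z(12.4, 0) = -74.4
  z(6, 8) = -76  ←
  z(0, 14) = -70
The minimum is at p = 6, q = 8.

(6, 8)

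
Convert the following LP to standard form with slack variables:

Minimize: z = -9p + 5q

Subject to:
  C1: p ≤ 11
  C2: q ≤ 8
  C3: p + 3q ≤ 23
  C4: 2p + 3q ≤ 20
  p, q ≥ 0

min z = -9p + 5q

s.t.
  p + s1 = 11
  q + s2 = 8
  p + 3q + s3 = 23
  2p + 3q + s4 = 20
  p, q, s1, s2, s3, s4 ≥ 0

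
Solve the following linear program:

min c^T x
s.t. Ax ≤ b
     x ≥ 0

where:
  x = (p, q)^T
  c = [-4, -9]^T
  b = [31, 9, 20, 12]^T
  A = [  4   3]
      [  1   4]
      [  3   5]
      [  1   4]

Evaluate the objective at each vertex of the feasible region:
  z(0, 0) = 0
  z(6.667, 0) = -26.67
  z(5, 1) = -29  ←
  z(0, 2.25) = -20.25
The minimum is at p = 5, q = 1.

p = 5, q = 1, z = -29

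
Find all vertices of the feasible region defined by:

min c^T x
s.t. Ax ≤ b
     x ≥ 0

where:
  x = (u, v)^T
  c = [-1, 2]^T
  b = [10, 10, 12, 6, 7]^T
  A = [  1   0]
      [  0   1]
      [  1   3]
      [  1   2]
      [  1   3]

(0, 0), (6, 0), (4, 1), (0, 2.333)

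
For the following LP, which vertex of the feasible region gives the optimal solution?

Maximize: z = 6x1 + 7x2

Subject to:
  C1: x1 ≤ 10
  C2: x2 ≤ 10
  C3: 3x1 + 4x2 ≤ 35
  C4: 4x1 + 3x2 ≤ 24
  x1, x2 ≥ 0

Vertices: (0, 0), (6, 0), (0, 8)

Evaluate the objective at each vertex of the feasible region:
  z(0, 0) = 0
  z(6, 0) = 36
  z(0, 8) = 56  ←
The maximum is at x1 = 0, x2 = 8.

(0, 8)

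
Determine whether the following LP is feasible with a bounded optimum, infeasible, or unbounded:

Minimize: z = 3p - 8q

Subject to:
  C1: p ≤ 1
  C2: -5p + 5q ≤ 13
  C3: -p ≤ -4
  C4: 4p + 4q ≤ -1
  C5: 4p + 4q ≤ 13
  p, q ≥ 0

Infeasible (no feasible solution exists)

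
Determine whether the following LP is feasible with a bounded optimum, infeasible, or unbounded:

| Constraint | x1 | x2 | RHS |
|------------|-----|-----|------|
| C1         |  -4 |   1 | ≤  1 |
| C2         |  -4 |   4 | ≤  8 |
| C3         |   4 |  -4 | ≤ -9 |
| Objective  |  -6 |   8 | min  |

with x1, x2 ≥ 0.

Infeasible (no feasible solution exists)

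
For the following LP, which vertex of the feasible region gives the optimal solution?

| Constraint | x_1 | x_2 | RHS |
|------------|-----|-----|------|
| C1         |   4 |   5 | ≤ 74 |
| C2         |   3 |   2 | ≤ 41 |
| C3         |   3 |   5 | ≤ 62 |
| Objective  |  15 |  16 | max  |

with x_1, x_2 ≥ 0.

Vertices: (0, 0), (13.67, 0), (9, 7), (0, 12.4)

Evaluate the objective at each vertex of the feasible region:
  z(0, 0) = 0
  z(13.67, 0) = 205
  z(9, 7) = 247  ←
  z(0, 12.4) = 198.4
The maximum is at x_1 = 9, x_2 = 7.

(9, 7)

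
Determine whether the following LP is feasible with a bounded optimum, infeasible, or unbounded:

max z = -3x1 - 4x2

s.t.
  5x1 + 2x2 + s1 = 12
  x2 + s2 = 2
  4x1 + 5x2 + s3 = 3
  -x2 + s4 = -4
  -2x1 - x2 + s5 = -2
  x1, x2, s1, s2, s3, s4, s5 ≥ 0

Infeasible (no feasible solution exists)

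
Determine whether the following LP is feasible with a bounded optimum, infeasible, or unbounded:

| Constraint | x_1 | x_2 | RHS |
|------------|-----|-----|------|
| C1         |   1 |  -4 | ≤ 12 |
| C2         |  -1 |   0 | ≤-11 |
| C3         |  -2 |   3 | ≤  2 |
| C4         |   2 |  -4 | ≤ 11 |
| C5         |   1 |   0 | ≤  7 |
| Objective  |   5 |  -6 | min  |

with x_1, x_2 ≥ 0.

Infeasible (no feasible solution exists)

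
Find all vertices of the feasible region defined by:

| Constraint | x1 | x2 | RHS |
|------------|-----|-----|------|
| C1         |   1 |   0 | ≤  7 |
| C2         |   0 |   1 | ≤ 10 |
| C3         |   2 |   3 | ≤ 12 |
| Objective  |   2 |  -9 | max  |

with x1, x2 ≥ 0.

(0, 0), (6, 0), (0, 4)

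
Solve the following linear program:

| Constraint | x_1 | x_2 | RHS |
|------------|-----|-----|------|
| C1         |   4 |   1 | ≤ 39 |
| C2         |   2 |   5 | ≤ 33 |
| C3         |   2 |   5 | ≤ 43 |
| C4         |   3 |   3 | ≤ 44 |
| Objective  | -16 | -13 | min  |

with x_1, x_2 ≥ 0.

Evaluate the objective at each vertex of the feasible region:
  z(0, 0) = 0
  z(9.75, 0) = -156
  z(9, 3) = -183  ←
  z(0, 6.6) = -85.8
The minimum is at x_1 = 9, x_2 = 3.

x_1 = 9, x_2 = 3, z = -183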